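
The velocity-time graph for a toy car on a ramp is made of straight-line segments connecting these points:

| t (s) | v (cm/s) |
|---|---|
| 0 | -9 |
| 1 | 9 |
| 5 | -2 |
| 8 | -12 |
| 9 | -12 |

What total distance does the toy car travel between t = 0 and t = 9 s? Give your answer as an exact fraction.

1165/22 cm

Distance (not displacement) is the total path length: add the absolute areas under v-t.
0–1 s: v = 0 at t = 0.5 s; triangle areas 2.25 + 2.25 = 4.5 cm
1–5 s: v = 0 at t = 47/11 s; triangle areas 162/11 + 8/11 = 170/11 cm
5–8 s: |½(-2 + -12)(3)| = 21 cm
8–9 s: |-12| × 1 = 12 cm
Total distance = 1165/22 cm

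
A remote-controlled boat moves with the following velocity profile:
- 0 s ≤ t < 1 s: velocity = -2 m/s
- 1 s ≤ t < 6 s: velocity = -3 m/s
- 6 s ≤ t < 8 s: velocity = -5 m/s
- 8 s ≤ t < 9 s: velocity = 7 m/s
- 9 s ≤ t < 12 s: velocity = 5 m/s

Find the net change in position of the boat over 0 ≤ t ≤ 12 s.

-5 m

Displacement is the signed area under the v-t curve.
0–1 s: -2 × 1 = -2 m
1–6 s: -3 × 5 = -15 m
6–8 s: -5 × 2 = -10 m
8–9 s: 7 × 1 = 7 m
9–12 s: 5 × 3 = 15 m
Net displacement = -5 m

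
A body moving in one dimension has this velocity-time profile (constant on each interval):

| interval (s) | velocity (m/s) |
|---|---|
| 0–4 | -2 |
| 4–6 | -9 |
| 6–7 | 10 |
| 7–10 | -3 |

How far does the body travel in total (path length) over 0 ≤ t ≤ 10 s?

45 m

Distance (not displacement) is the total path length: add the absolute areas under v-t.
0–4 s: |-2| × 4 = 8 m
4–6 s: |-9| × 2 = 18 m
6–7 s: |10| × 1 = 10 m
7–10 s: |-3| × 3 = 9 m
Total distance = 45 m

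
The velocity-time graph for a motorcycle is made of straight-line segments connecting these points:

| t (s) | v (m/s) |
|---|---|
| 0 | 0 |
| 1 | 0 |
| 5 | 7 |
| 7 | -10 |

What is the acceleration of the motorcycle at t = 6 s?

-8.5 m/s²

Acceleration is the slope of the v-t graph on 5–7 s: (-10 − 7)/(7 − 5) = -8.5 m/s².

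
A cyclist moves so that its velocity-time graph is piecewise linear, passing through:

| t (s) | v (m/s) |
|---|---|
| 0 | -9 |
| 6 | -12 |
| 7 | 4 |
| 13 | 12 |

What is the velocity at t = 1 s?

-9.5 m/s

On 0–6 s the graph is linear from -9 to -12 m/s: v(1) = -9 + (-12 − -9)·(1 − 0)/(6 − 0) = -9.5 m/s.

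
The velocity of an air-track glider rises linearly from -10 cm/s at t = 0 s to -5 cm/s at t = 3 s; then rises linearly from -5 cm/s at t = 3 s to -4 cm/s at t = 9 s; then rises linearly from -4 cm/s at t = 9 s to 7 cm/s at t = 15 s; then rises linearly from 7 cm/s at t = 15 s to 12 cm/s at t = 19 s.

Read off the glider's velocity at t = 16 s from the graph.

On 15–19 s the graph is linear from 7 to 12 cm/s: v(16) = 7 + (12 − 7)·(16 − 15)/(19 − 15) = 8.25 cm/s.

8.25 cm/s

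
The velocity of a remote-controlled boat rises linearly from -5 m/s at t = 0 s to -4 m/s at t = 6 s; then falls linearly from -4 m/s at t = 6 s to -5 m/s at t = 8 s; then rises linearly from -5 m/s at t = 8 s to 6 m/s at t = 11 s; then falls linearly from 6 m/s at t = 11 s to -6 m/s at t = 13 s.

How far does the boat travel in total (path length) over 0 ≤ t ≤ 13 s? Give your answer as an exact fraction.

Distance (not displacement) is the total path length: add the absolute areas under v-t.
0–6 s: |½(-5 + -4)(6)| = 27 m
6–8 s: |½(-4 + -5)(2)| = 9 m
8–11 s: v = 0 at t = 103/11 s; triangle areas 75/22 + 54/11 = 183/22 m
11–13 s: v = 0 at t = 12 s; triangle areas 3 + 3 = 6 m
Total distance = 1107/22 m

1107/22 m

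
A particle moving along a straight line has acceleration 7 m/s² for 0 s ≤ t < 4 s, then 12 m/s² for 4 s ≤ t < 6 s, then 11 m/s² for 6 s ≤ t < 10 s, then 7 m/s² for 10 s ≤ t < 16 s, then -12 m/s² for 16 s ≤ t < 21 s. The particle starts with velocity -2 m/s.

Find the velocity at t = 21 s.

76 m/s

Δv equals the area under the a-t graph; then v = v₀ + Δv.
0–4 s: 7 × 4 = 28 m/s
4–6 s: 12 × 2 = 24 m/s
6–10 s: 11 × 4 = 44 m/s
10–16 s: 7 × 6 = 42 m/s
16–21 s: -12 × 5 = -60 m/s
Δv = 78 m/s, so v(21) = -2 + (78) = 76 m/s.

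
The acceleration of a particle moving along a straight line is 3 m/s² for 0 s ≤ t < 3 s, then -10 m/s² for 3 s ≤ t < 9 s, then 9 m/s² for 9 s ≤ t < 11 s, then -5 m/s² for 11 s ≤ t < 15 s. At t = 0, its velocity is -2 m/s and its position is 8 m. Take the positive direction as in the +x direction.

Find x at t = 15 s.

-390.5 m

On each constant-a segment, Δv = aΔt and Δx = v₀Δt + ½aΔt²; chain segment to segment.
0–3 s: v starts -2 m/s; Δx = -2·3 + ½·3·3² = 7.5 m; v ends 7 m/s.
3–9 s: v starts 7 m/s; Δx = 7·6 + ½·-10·6² = -138 m; v ends -53 m/s.
9–11 s: v starts -53 m/s; Δx = -53·2 + ½·9·2² = -88 m; v ends -35 m/s.
11–15 s: v starts -35 m/s; Δx = -35·4 + ½·-5·4² = -180 m; v ends -55 m/s.
x(15) = 8 + Σ Δx = -390.5 m.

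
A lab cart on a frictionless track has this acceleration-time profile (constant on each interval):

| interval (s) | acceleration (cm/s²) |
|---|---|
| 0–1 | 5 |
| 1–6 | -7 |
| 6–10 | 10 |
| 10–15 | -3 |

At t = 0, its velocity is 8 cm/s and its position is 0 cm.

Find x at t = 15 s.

On each constant-a segment, Δv = aΔt and Δx = v₀Δt + ½aΔt²; chain segment to segment.
0–1 s: v starts 8 cm/s; Δx = 8·1 + ½·5·1² = 10.5 cm; v ends 13 cm/s.
1–6 s: v starts 13 cm/s; Δx = 13·5 + ½·-7·5² = -22.5 cm; v ends -22 cm/s.
6–10 s: v starts -22 cm/s; Δx = -22·4 + ½·10·4² = -8 cm; v ends 18 cm/s.
10–15 s: v starts 18 cm/s; Δx = 18·5 + ½·-3·5² = 52.5 cm; v ends 3 cm/s.
x(15) = 0 + Σ Δx = 32.5 cm.

32.5 cm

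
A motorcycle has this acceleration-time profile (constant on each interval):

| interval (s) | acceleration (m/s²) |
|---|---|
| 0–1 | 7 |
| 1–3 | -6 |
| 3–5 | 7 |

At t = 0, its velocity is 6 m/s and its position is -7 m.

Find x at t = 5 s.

32.5 m

On each constant-a segment, Δv = aΔt and Δx = v₀Δt + ½aΔt²; chain segment to segment.
0–1 s: v starts 6 m/s; Δx = 6·1 + ½·7·1² = 9.5 m; v ends 13 m/s.
1–3 s: v starts 13 m/s; Δx = 13·2 + ½·-6·2² = 14 m; v ends 1 m/s.
3–5 s: v starts 1 m/s; Δx = 1·2 + ½·7·2² = 16 m; v ends 15 m/s.
x(5) = -7 + Σ Δx = 32.5 m.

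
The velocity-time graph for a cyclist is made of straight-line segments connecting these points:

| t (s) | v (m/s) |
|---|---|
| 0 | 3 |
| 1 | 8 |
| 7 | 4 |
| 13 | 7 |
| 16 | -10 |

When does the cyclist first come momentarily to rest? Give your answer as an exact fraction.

v changes sign on 13–16 s (from 7 to -10); the graph is linear there, so v = 0 at t = 13 + (-7)·(16 − 13)/(-10 − 7) = 242/17 s.

t = 242/17 s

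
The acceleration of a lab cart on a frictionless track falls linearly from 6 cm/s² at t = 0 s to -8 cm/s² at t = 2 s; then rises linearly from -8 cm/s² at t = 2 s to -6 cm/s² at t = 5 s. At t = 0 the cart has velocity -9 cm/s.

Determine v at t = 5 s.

Δv equals the area under the a-t graph; then v = v₀ + Δv.
0–2 s: ½(6 + -8)(2) = -2 cm/s
2–5 s: ½(-8 + -6)(3) = -21 cm/s
Δv = -23 cm/s, so v(5) = -9 + (-23) = -32 cm/s.

-32 cm/s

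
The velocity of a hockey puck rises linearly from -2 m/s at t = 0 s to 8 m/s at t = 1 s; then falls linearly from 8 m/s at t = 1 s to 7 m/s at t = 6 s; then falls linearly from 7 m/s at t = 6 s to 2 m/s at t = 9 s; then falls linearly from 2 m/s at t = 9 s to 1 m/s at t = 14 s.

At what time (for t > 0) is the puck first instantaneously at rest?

t = 0.2 s

v changes sign on 0–1 s (from -2 to 8); the graph is linear there, so v = 0 at t = 0 + (2)·(1 − 0)/(8 − -2) = 0.2 s.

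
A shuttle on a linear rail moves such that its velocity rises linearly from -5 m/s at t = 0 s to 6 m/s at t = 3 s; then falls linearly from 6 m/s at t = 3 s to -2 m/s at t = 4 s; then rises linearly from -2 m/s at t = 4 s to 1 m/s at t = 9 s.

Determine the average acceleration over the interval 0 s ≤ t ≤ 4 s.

0.75 m/s²

Average acceleration = Δv/Δt = (-2 − -5)/(4 − 0) = 0.75 m/s².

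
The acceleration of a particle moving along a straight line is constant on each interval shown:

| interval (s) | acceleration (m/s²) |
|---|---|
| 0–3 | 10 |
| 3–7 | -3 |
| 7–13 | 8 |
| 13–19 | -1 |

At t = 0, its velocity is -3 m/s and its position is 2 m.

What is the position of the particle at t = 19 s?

On each constant-a segment, Δv = aΔt and Δx = v₀Δt + ½aΔt²; chain segment to segment.
0–3 s: v starts -3 m/s; Δx = -3·3 + ½·10·3² = 36 m; v ends 27 m/s.
3–7 s: v starts 27 m/s; Δx = 27·4 + ½·-3·4² = 84 m; v ends 15 m/s.
7–13 s: v starts 15 m/s; Δx = 15·6 + ½·8·6² = 234 m; v ends 63 m/s.
13–19 s: v starts 63 m/s; Δx = 63·6 + ½·-1·6² = 360 m; v ends 57 m/s.
x(19) = 2 + Σ Δx = 716 m.

716 m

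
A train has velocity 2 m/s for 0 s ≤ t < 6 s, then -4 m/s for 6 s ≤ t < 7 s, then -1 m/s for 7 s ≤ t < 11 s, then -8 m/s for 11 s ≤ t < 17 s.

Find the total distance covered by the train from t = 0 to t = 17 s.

68 m

Total distance travelled is ∫|v| dt — sum the magnitudes of each area piece.
0–6 s: |2| × 6 = 12 m
6–7 s: |-4| × 1 = 4 m
7–11 s: |-1| × 4 = 4 m
11–17 s: |-8| × 6 = 48 m
Total distance = 68 m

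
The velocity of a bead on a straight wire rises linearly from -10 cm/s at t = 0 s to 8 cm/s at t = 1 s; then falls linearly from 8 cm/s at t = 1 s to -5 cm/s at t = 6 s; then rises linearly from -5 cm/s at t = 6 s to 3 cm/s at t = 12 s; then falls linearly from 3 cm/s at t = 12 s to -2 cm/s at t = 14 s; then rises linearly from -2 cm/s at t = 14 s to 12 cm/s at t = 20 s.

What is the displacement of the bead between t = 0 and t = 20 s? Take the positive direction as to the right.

Net displacement equals the area under the velocity-time graph (areas below the axis count negative).
0–1 s: ½(-10 + 8)(1) = -1 cm
1–6 s: ½(8 + -5)(5) = 7.5 cm
6–12 s: ½(-5 + 3)(6) = -6 cm
12–14 s: ½(3 + -2)(2) = 1 cm
14–20 s: ½(-2 + 12)(6) = 30 cm
Net displacement = 31.5 cm

31.5 cm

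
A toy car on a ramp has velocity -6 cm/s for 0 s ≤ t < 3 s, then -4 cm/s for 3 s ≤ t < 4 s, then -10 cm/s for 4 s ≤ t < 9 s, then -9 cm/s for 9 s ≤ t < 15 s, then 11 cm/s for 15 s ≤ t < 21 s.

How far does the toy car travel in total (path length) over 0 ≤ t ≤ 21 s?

192 cm

Total distance travelled is ∫|v| dt — sum the magnitudes of each area piece.
0–3 s: |-6| × 3 = 18 cm
3–4 s: |-4| × 1 = 4 cm
4–9 s: |-10| × 5 = 50 cm
9–15 s: |-9| × 6 = 54 cm
15–21 s: |11| × 6 = 66 cm
Total distance = 192 cm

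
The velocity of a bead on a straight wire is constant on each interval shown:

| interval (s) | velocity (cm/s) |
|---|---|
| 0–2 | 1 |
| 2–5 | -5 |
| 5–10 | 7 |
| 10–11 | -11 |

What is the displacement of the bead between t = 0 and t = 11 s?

11 cm

Net displacement equals the area under the velocity-time graph (areas below the axis count negative).
0–2 s: 1 × 2 = 2 cm
2–5 s: -5 × 3 = -15 cm
5–10 s: 7 × 5 = 35 cm
10–11 s: -11 × 1 = -11 cm
Net displacement = 11 cm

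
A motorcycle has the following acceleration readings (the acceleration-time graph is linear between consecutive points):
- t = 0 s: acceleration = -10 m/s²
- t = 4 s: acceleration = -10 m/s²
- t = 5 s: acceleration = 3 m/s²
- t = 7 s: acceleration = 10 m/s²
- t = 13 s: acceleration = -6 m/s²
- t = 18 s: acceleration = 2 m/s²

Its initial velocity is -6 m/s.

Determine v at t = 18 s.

-34.5 m/s

Δv equals the area under the a-t graph; then v = v₀ + Δv.
0–4 s: -10 × 4 = -40 m/s
4–5 s: ½(-10 + 3)(1) = -3.5 m/s
5–7 s: ½(3 + 10)(2) = 13 m/s
7–13 s: ½(10 + -6)(6) = 12 m/s
13–18 s: ½(-6 + 2)(5) = -10 m/s
Δv = -28.5 m/s, so v(18) = -6 + (-28.5) = -34.5 m/s.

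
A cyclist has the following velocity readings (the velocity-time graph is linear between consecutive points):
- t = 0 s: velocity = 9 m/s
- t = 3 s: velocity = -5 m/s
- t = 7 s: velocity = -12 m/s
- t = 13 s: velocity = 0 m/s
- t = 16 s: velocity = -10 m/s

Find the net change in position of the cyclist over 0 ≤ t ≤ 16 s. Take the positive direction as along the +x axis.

-79 m

Displacement is the signed area under the v-t curve.
0–3 s: ½(9 + -5)(3) = 6 m
3–7 s: ½(-5 + -12)(4) = -34 m
7–13 s: ½(-12 + 0)(6) = -36 m
13–16 s: ½(0 + -10)(3) = -15 m
Net displacement = -79 m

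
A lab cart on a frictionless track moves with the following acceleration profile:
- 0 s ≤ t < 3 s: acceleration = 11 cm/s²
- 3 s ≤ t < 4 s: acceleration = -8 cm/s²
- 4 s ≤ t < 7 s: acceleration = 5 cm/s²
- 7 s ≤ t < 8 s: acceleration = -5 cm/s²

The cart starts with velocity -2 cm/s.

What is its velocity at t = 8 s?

Δv equals the area under the a-t graph; then v = v₀ + Δv.
0–3 s: 11 × 3 = 33 cm/s
3–4 s: -8 × 1 = -8 cm/s
4–7 s: 5 × 3 = 15 cm/s
7–8 s: -5 × 1 = -5 cm/s
Δv = 35 cm/s, so v(8) = -2 + (35) = 33 cm/s.

33 cm/s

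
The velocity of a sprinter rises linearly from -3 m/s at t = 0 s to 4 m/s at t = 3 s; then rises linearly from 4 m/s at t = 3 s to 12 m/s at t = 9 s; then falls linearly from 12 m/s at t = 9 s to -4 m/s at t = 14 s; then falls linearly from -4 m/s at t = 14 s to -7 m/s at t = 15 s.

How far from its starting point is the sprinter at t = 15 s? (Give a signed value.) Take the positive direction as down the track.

Displacement is the signed area under the v-t curve.
0–3 s: ½(-3 + 4)(3) = 1.5 m
3–9 s: ½(4 + 12)(6) = 48 m
9–14 s: ½(12 + -4)(5) = 20 m
14–15 s: ½(-4 + -7)(1) = -5.5 m
Net displacement = 64 m

64 m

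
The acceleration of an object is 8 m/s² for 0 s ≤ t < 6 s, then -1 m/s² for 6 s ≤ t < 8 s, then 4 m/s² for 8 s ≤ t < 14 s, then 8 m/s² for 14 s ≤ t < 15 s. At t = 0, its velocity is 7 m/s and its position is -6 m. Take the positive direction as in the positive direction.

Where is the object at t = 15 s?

759 m

On each constant-a segment, Δv = aΔt and Δx = v₀Δt + ½aΔt²; chain segment to segment.
0–6 s: v starts 7 m/s; Δx = 7·6 + ½·8·6² = 186 m; v ends 55 m/s.
6–8 s: v starts 55 m/s; Δx = 55·2 + ½·-1·2² = 108 m; v ends 53 m/s.
8–14 s: v starts 53 m/s; Δx = 53·6 + ½·4·6² = 390 m; v ends 77 m/s.
14–15 s: v starts 77 m/s; Δx = 77·1 + ½·8·1² = 81 m; v ends 85 m/s.
x(15) = -6 + Σ Δx = 759 m.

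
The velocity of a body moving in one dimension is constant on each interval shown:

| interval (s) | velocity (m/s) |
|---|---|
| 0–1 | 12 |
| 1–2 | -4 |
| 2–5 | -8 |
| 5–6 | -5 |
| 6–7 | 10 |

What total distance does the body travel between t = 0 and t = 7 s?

Distance (not displacement) is the total path length: add the absolute areas under v-t.
0–1 s: |12| × 1 = 12 m
1–2 s: |-4| × 1 = 4 m
2–5 s: |-8| × 3 = 24 m
5–6 s: |-5| × 1 = 5 m
6–7 s: |10| × 1 = 10 m
Total distance = 55 m

55 m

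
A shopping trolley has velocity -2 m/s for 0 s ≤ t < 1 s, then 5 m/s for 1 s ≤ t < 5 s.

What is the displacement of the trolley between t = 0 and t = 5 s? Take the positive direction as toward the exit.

Displacement is the signed area under the v-t curve.
0–1 s: -2 × 1 = -2 m
1–5 s: 5 × 4 = 20 m
Net displacement = 18 m

18 m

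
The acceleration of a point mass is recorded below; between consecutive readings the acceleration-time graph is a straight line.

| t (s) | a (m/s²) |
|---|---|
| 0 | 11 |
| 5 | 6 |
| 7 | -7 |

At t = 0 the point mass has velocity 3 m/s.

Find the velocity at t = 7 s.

44.5 m/s

Δv equals the area under the a-t graph; then v = v₀ + Δv.
0–5 s: ½(11 + 6)(5) = 42.5 m/s
5–7 s: ½(6 + -7)(2) = -1 m/s
Δv = 41.5 m/s, so v(7) = 3 + (41.5) = 44.5 m/s.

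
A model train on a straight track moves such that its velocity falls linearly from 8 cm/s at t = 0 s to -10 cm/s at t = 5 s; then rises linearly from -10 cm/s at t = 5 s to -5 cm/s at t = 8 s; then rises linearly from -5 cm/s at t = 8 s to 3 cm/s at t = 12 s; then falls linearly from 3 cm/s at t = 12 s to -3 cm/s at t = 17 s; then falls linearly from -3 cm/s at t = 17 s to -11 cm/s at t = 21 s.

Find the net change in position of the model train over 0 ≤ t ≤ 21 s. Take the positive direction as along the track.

-59.5 cm

Displacement is the signed area under the v-t curve.
0–5 s: ½(8 + -10)(5) = -5 cm
5–8 s: ½(-10 + -5)(3) = -22.5 cm
8–12 s: ½(-5 + 3)(4) = -4 cm
12–17 s: ½(3 + -3)(5) = 0 cm
17–21 s: ½(-3 + -11)(4) = -28 cm
Net displacement = -59.5 cm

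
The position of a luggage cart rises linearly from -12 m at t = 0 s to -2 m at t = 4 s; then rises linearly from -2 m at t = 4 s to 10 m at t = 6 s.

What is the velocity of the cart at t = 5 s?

6 m/s

Velocity is the slope of the x-t graph on 4–6 s: (10 − -2)/(6 − 4) = 6 m/s.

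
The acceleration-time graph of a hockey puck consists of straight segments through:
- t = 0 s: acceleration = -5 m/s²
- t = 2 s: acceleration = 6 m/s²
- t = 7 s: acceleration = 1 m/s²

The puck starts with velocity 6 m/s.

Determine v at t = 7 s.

24.5 m/s

Δv equals the area under the a-t graph; then v = v₀ + Δv.
0–2 s: ½(-5 + 6)(2) = 1 m/s
2–7 s: ½(6 + 1)(5) = 17.5 m/s
Δv = 18.5 m/s, so v(7) = 6 + (18.5) = 24.5 m/s.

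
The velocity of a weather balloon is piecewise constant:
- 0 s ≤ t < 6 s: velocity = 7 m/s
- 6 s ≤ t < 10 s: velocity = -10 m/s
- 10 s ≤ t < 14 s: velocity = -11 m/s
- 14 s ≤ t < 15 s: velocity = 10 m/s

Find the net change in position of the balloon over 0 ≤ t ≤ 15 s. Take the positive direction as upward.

-32 m

Displacement is the signed area under the v-t curve.
0–6 s: 7 × 6 = 42 m
6–10 s: -10 × 4 = -40 m
10–14 s: -11 × 4 = -44 m
14–15 s: 10 × 1 = 10 m
Net displacement = -32 m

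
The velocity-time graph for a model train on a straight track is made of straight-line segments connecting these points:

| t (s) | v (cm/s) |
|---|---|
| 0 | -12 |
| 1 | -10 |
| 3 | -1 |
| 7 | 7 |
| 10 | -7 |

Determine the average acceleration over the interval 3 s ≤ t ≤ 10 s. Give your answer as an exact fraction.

-6/7 cm/s²

Average acceleration = Δv/Δt = (-7 − -1)/(10 − 3) = -6/7 cm/s².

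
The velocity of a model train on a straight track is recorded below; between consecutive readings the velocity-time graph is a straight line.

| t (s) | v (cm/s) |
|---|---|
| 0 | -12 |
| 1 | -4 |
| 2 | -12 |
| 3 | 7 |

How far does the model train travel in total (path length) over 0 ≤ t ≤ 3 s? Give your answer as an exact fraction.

801/38 cm

Distance (not displacement) is the total path length: add the absolute areas under v-t.
0–1 s: |½(-12 + -4)(1)| = 8 cm
1–2 s: |½(-4 + -12)(1)| = 8 cm
2–3 s: v = 0 at t = 50/19 s; triangle areas 72/19 + 49/38 = 193/38 cm
Total distance = 801/38 cm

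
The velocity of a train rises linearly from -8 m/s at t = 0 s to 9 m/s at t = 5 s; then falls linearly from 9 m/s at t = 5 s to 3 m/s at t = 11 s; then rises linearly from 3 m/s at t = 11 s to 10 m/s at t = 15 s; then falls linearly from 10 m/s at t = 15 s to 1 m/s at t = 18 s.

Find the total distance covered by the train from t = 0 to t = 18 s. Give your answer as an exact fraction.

Total distance travelled is ∫|v| dt — sum the magnitudes of each area piece.
0–5 s: v = 0 at t = 40/17 s; triangle areas 160/17 + 405/34 = 725/34 m
5–11 s: |½(9 + 3)(6)| = 36 m
11–15 s: |½(3 + 10)(4)| = 26 m
15–18 s: |½(10 + 1)(3)| = 16.5 m
Total distance = 1697/17 m

1697/17 m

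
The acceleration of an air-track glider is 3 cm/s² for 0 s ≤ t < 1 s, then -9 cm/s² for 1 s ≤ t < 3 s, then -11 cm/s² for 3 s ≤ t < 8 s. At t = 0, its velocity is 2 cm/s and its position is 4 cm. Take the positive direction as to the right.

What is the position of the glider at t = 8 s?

-203 cm

On each constant-a segment, Δv = aΔt and Δx = v₀Δt + ½aΔt²; chain segment to segment.
0–1 s: v starts 2 cm/s; Δx = 2·1 + ½·3·1² = 3.5 cm; v ends 5 cm/s.
1–3 s: v starts 5 cm/s; Δx = 5·2 + ½·-9·2² = -8 cm; v ends -13 cm/s.
3–8 s: v starts -13 cm/s; Δx = -13·5 + ½·-11·5² = -202.5 cm; v ends -68 cm/s.
x(8) = 4 + Σ Δx = -203 cm.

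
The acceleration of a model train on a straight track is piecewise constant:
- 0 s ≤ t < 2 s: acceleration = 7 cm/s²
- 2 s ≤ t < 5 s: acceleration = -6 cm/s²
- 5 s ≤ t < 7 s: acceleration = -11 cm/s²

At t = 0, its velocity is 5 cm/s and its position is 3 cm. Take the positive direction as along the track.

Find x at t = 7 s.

On each constant-a segment, Δv = aΔt and Δx = v₀Δt + ½aΔt²; chain segment to segment.
0–2 s: v starts 5 cm/s; Δx = 5·2 + ½·7·2² = 24 cm; v ends 19 cm/s.
2–5 s: v starts 19 cm/s; Δx = 19·3 + ½·-6·3² = 30 cm; v ends 1 cm/s.
5–7 s: v starts 1 cm/s; Δx = 1·2 + ½·-11·2² = -20 cm; v ends -21 cm/s.
x(7) = 3 + Σ Δx = 37 cm.

37 cm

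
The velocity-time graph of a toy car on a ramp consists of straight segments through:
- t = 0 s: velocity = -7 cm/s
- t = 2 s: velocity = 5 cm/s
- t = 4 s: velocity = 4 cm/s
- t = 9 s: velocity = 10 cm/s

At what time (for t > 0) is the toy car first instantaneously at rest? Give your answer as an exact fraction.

v changes sign on 0–2 s (from -7 to 5); the graph is linear there, so v = 0 at t = 0 + (7)·(2 − 0)/(5 − -7) = 7/6 s.

t = 7/6 s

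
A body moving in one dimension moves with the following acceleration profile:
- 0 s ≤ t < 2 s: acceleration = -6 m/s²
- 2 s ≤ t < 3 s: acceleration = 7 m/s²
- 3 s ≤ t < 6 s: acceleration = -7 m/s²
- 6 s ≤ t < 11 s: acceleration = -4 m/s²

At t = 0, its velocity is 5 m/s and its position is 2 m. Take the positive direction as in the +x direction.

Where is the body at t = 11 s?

-190 m

On each constant-a segment, Δv = aΔt and Δx = v₀Δt + ½aΔt²; chain segment to segment.
0–2 s: v starts 5 m/s; Δx = 5·2 + ½·-6·2² = -2 m; v ends -7 m/s.
2–3 s: v starts -7 m/s; Δx = -7·1 + ½·7·1² = -3.5 m; v ends 0 m/s.
3–6 s: v starts 0 m/s; Δx = 0·3 + ½·-7·3² = -31.5 m; v ends -21 m/s.
6–11 s: v starts -21 m/s; Δx = -21·5 + ½·-4·5² = -155 m; v ends -41 m/s.
x(11) = 2 + Σ Δx = -190 m.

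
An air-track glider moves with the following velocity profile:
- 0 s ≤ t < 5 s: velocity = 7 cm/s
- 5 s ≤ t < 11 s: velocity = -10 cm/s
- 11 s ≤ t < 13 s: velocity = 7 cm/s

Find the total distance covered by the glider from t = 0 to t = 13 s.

109 cm

Total distance travelled is ∫|v| dt — sum the magnitudes of each area piece.
0–5 s: |7| × 5 = 35 cm
5–11 s: |-10| × 6 = 60 cm
11–13 s: |7| × 2 = 14 cm
Total distance = 109 cm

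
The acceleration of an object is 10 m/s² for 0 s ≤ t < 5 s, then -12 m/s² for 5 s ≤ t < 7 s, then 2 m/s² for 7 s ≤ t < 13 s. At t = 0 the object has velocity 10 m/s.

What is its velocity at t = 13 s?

Δv equals the area under the a-t graph; then v = v₀ + Δv.
0–5 s: 10 × 5 = 50 m/s
5–7 s: -12 × 2 = -24 m/s
7–13 s: 2 × 6 = 12 m/s
Δv = 38 m/s, so v(13) = 10 + (38) = 48 m/s.

48 m/s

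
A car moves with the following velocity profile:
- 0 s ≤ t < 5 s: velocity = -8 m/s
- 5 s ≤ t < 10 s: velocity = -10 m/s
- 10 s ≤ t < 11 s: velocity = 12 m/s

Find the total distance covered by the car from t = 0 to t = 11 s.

Total distance travelled is ∫|v| dt — sum the magnitudes of each area piece.
0–5 s: |-8| × 5 = 40 m
5–10 s: |-10| × 5 = 50 m
10–11 s: |12| × 1 = 12 m
Total distance = 102 m

102 m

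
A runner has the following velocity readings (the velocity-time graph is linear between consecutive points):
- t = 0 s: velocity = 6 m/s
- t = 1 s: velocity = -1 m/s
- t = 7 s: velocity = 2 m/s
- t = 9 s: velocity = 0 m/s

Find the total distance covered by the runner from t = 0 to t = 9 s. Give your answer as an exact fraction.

Total distance travelled is ∫|v| dt — sum the magnitudes of each area piece.
0–1 s: v = 0 at t = 6/7 s; triangle areas 18/7 + 1/14 = 37/14 m
1–7 s: v = 0 at t = 3 s; triangle areas 1 + 4 = 5 m
7–9 s: |½(2 + 0)(2)| = 2 m
Total distance = 135/14 m

135/14 m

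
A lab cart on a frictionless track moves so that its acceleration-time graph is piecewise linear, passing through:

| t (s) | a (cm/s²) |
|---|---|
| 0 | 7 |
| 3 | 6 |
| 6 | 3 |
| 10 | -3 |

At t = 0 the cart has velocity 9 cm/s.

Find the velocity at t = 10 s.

42 cm/s

Δv equals the area under the a-t graph; then v = v₀ + Δv.
0–3 s: ½(7 + 6)(3) = 19.5 cm/s
3–6 s: ½(6 + 3)(3) = 13.5 cm/s
6–10 s: ½(3 + -3)(4) = 0 cm/s
Δv = 33 cm/s, so v(10) = 9 + (33) = 42 cm/s.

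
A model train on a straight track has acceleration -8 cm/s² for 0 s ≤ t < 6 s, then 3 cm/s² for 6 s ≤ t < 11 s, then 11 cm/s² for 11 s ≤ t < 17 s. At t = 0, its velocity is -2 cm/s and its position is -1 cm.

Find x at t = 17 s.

-381.5 cm

On each constant-a segment, Δv = aΔt and Δx = v₀Δt + ½aΔt²; chain segment to segment.
0–6 s: v starts -2 cm/s; Δx = -2·6 + ½·-8·6² = -156 cm; v ends -50 cm/s.
6–11 s: v starts -50 cm/s; Δx = -50·5 + ½·3·5² = -212.5 cm; v ends -35 cm/s.
11–17 s: v starts -35 cm/s; Δx = -35·6 + ½·11·6² = -12 cm; v ends 31 cm/s.
x(17) = -1 + Σ Δx = -381.5 cm.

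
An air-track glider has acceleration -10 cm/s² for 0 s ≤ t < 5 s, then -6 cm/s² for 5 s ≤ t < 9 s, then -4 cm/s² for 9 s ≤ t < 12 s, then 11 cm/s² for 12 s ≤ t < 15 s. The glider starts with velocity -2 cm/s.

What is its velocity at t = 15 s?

-55 cm/s

Δv equals the area under the a-t graph; then v = v₀ + Δv.
0–5 s: -10 × 5 = -50 cm/s
5–9 s: -6 × 4 = -24 cm/s
9–12 s: -4 × 3 = -12 cm/s
12–15 s: 11 × 3 = 33 cm/s
Δv = -53 cm/s, so v(15) = -2 + (-53) = -55 cm/s.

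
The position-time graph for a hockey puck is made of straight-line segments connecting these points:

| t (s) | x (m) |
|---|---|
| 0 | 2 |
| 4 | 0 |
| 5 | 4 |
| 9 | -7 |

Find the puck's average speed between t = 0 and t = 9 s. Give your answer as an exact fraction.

Average speed = (total path length)/(elapsed time); on a piecewise-linear x-t graph the path length is Σ|Δx|.
0–4 s: |Δx| = |0 − 2| = 2 m
4–5 s: |Δx| = |4 − 0| = 4 m
5–9 s: |Δx| = |-7 − 4| = 11 m
Total path = 17 m; average speed = 17/9 = 17/9 m/s.

17/9 m/s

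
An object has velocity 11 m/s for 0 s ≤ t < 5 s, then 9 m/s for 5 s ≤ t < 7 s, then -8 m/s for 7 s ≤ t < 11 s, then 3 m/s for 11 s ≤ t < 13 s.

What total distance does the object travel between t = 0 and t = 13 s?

111 m

Total distance travelled is ∫|v| dt — sum the magnitudes of each area piece.
0–5 s: |11| × 5 = 55 m
5–7 s: |9| × 2 = 18 m
7–11 s: |-8| × 4 = 32 m
11–13 s: |3| × 2 = 6 m
Total distance = 111 m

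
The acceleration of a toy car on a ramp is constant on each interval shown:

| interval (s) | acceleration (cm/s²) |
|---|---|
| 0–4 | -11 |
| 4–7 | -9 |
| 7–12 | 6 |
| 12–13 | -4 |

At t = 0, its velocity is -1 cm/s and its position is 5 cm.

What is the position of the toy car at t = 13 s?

On each constant-a segment, Δv = aΔt and Δx = v₀Δt + ½aΔt²; chain segment to segment.
0–4 s: v starts -1 cm/s; Δx = -1·4 + ½·-11·4² = -92 cm; v ends -45 cm/s.
4–7 s: v starts -45 cm/s; Δx = -45·3 + ½·-9·3² = -175.5 cm; v ends -72 cm/s.
7–12 s: v starts -72 cm/s; Δx = -72·5 + ½·6·5² = -285 cm; v ends -42 cm/s.
12–13 s: v starts -42 cm/s; Δx = -42·1 + ½·-4·1² = -44 cm; v ends -46 cm/s.
x(13) = 5 + Σ Δx = -591.5 cm.

-591.5 cm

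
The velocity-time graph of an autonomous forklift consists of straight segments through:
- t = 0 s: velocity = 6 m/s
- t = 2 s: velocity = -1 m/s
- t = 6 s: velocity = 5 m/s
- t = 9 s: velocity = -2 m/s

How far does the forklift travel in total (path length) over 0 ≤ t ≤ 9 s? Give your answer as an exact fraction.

121/6 m

Total distance travelled is ∫|v| dt — sum the magnitudes of each area piece.
0–2 s: v = 0 at t = 12/7 s; triangle areas 36/7 + 1/7 = 37/7 m
2–6 s: v = 0 at t = 8/3 s; triangle areas 1/3 + 25/3 = 26/3 m
6–9 s: v = 0 at t = 57/7 s; triangle areas 75/14 + 6/7 = 87/14 m
Total distance = 121/6 m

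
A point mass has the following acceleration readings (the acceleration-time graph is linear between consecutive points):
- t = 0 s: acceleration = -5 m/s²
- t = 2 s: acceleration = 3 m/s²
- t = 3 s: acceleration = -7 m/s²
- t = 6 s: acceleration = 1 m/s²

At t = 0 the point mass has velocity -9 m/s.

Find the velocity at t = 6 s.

-22 m/s

Δv equals the area under the a-t graph; then v = v₀ + Δv.
0–2 s: ½(-5 + 3)(2) = -2 m/s
2–3 s: ½(3 + -7)(1) = -2 m/s
3–6 s: ½(-7 + 1)(3) = -9 m/s
Δv = -13 m/s, so v(6) = -9 + (-13) = -22 m/s.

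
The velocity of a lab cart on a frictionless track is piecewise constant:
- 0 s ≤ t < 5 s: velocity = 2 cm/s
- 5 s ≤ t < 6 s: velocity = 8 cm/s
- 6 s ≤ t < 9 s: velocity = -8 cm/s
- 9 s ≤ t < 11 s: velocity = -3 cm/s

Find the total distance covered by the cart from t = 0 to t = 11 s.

48 cm

Distance (not displacement) is the total path length: add the absolute areas under v-t.
0–5 s: |2| × 5 = 10 cm
5–6 s: |8| × 1 = 8 cm
6–9 s: |-8| × 3 = 24 cm
9–11 s: |-3| × 2 = 6 cm
Total distance = 48 cm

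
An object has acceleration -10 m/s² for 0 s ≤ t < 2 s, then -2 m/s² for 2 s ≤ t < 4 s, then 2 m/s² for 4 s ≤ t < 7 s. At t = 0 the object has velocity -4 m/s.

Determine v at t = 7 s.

-22 m/s

Δv equals the area under the a-t graph; then v = v₀ + Δv.
0–2 s: -10 × 2 = -20 m/s
2–4 s: -2 × 2 = -4 m/s
4–7 s: 2 × 3 = 6 m/s
Δv = -18 m/s, so v(7) = -4 + (-18) = -22 m/s.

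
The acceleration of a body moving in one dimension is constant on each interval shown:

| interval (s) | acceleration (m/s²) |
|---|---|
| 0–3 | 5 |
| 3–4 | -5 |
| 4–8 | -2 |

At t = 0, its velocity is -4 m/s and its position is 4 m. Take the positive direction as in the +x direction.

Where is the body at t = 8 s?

31 m

On each constant-a segment, Δv = aΔt and Δx = v₀Δt + ½aΔt²; chain segment to segment.
0–3 s: v starts -4 m/s; Δx = -4·3 + ½·5·3² = 10.5 m; v ends 11 m/s.
3–4 s: v starts 11 m/s; Δx = 11·1 + ½·-5·1² = 8.5 m; v ends 6 m/s.
4–8 s: v starts 6 m/s; Δx = 6·4 + ½·-2·4² = 8 m; v ends -2 m/s.
x(8) = 4 + Σ Δx = 31 m.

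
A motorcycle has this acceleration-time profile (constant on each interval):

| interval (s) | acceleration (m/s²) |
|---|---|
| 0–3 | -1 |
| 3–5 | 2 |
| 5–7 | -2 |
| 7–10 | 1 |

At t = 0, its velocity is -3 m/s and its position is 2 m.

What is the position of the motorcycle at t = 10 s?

On each constant-a segment, Δv = aΔt and Δx = v₀Δt + ½aΔt²; chain segment to segment.
0–3 s: v starts -3 m/s; Δx = -3·3 + ½·-1·3² = -13.5 m; v ends -6 m/s.
3–5 s: v starts -6 m/s; Δx = -6·2 + ½·2·2² = -8 m; v ends -2 m/s.
5–7 s: v starts -2 m/s; Δx = -2·2 + ½·-2·2² = -8 m; v ends -6 m/s.
7–10 s: v starts -6 m/s; Δx = -6·3 + ½·1·3² = -13.5 m; v ends -3 m/s.
x(10) = 2 + Σ Δx = -41 m.

-41 m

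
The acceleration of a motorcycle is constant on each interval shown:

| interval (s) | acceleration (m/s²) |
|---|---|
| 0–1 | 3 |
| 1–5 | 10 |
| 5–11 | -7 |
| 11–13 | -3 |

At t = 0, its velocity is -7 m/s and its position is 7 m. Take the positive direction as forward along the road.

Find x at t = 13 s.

137.5 m

On each constant-a segment, Δv = aΔt and Δx = v₀Δt + ½aΔt²; chain segment to segment.
0–1 s: v starts -7 m/s; Δx = -7·1 + ½·3·1² = -5.5 m; v ends -4 m/s.
1–5 s: v starts -4 m/s; Δx = -4·4 + ½·10·4² = 64 m; v ends 36 m/s.
5–11 s: v starts 36 m/s; Δx = 36·6 + ½·-7·6² = 90 m; v ends -6 m/s.
11–13 s: v starts -6 m/s; Δx = -6·2 + ½·-3·2² = -18 m; v ends -12 m/s.
x(13) = 7 + Σ Δx = 137.5 m.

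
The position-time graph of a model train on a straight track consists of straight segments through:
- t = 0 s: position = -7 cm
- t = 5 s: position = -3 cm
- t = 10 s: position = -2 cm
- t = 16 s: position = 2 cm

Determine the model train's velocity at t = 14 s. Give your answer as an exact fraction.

2/3 cm/s

Velocity is the slope of the x-t graph on 10–16 s: (2 − -2)/(16 − 10) = 2/3 cm/s.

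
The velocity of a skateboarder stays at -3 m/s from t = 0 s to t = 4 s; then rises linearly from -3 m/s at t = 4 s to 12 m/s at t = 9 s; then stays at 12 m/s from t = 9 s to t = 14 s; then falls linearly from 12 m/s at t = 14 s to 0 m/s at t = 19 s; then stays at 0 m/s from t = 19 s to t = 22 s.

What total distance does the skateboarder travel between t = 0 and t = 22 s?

Total distance travelled is ∫|v| dt — sum the magnitudes of each area piece.
0–4 s: |-3| × 4 = 12 m
4–9 s: v = 0 at t = 5 s; triangle areas 1.5 + 24 = 25.5 m
9–14 s: |12| × 5 = 60 m
14–19 s: |½(12 + 0)(5)| = 30 m
19–22 s: |0| × 3 = 0 m
Total distance = 127.5 m

127.5 m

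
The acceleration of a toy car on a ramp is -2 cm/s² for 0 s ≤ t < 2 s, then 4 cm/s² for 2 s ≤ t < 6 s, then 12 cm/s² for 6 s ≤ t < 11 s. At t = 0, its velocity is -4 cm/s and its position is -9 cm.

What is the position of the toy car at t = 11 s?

169 cm

On each constant-a segment, Δv = aΔt and Δx = v₀Δt + ½aΔt²; chain segment to segment.
0–2 s: v starts -4 cm/s; Δx = -4·2 + ½·-2·2² = -12 cm; v ends -8 cm/s.
2–6 s: v starts -8 cm/s; Δx = -8·4 + ½·4·4² = 0 cm; v ends 8 cm/s.
6–11 s: v starts 8 cm/s; Δx = 8·5 + ½·12·5² = 190 cm; v ends 68 cm/s.
x(11) = -9 + Σ Δx = 169 cm.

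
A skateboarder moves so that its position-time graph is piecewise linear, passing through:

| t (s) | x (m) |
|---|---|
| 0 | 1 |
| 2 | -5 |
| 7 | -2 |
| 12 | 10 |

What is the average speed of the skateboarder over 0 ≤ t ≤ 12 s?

1.75 m/s

Average speed = (total path length)/(elapsed time); on a piecewise-linear x-t graph the path length is Σ|Δx|.
0–2 s: |Δx| = |-5 − 1| = 6 m
2–7 s: |Δx| = |-2 − -5| = 3 m
7–12 s: |Δx| = |10 − -2| = 12 m
Total path = 21 m; average speed = 21/12 = 1.75 m/s.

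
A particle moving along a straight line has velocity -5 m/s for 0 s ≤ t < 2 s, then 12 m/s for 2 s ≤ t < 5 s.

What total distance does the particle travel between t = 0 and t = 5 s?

Total distance travelled is ∫|v| dt — sum the magnitudes of each area piece.
0–2 s: |-5| × 2 = 10 m
2–5 s: |12| × 3 = 36 m
Total distance = 46 m

46 m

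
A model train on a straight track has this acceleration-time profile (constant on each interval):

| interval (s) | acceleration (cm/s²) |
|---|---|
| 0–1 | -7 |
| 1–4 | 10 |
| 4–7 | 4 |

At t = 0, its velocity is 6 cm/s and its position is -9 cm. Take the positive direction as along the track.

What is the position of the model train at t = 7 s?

On each constant-a segment, Δv = aΔt and Δx = v₀Δt + ½aΔt²; chain segment to segment.
0–1 s: v starts 6 cm/s; Δx = 6·1 + ½·-7·1² = 2.5 cm; v ends -1 cm/s.
1–4 s: v starts -1 cm/s; Δx = -1·3 + ½·10·3² = 42 cm; v ends 29 cm/s.
4–7 s: v starts 29 cm/s; Δx = 29·3 + ½·4·3² = 105 cm; v ends 41 cm/s.
x(7) = -9 + Σ Δx = 140.5 cm.

140.5 cm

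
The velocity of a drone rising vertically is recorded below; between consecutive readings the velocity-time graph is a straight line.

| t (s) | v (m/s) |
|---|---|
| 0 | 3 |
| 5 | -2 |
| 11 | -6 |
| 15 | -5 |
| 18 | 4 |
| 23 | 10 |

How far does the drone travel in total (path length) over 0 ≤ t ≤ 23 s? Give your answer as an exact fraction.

283/3 m

Distance (not displacement) is the total path length: add the absolute areas under v-t.
0–5 s: v = 0 at t = 3 s; triangle areas 4.5 + 2 = 6.5 m
5–11 s: |½(-2 + -6)(6)| = 24 m
11–15 s: |½(-6 + -5)(4)| = 22 m
15–18 s: v = 0 at t = 50/3 s; triangle areas 25/6 + 8/3 = 41/6 m
18–23 s: |½(4 + 10)(5)| = 35 m
Total distance = 283/3 m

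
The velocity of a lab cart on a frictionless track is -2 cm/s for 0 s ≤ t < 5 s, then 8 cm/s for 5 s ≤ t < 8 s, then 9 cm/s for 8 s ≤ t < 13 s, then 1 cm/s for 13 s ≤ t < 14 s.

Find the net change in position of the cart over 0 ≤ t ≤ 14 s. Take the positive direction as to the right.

60 cm

Net displacement equals the area under the velocity-time graph (areas below the axis count negative).
0–5 s: -2 × 5 = -10 cm
5–8 s: 8 × 3 = 24 cm
8–13 s: 9 × 5 = 45 cm
13–14 s: 1 × 1 = 1 cm
Net displacement = 60 cm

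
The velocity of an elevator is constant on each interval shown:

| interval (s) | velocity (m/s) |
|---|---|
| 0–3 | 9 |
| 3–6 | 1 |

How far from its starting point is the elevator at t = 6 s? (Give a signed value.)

30 m

Net displacement equals the area under the velocity-time graph (areas below the axis count negative).
0–3 s: 9 × 3 = 27 m
3–6 s: 1 × 3 = 3 m
Net displacement = 30 m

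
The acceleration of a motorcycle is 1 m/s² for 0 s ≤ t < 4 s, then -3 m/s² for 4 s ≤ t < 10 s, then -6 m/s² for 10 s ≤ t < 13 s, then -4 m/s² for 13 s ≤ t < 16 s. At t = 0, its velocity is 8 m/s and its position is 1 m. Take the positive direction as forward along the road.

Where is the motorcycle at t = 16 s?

-76 m

On each constant-a segment, Δv = aΔt and Δx = v₀Δt + ½aΔt²; chain segment to segment.
0–4 s: v starts 8 m/s; Δx = 8·4 + ½·1·4² = 40 m; v ends 12 m/s.
4–10 s: v starts 12 m/s; Δx = 12·6 + ½·-3·6² = 18 m; v ends -6 m/s.
10–13 s: v starts -6 m/s; Δx = -6·3 + ½·-6·3² = -45 m; v ends -24 m/s.
13–16 s: v starts -24 m/s; Δx = -24·3 + ½·-4·3² = -90 m; v ends -36 m/s.
x(16) = 1 + Σ Δx = -76 m.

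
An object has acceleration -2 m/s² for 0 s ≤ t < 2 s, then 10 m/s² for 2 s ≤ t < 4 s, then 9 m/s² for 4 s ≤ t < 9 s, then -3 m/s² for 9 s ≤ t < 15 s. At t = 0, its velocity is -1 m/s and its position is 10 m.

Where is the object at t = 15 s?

On each constant-a segment, Δv = aΔt and Δx = v₀Δt + ½aΔt²; chain segment to segment.
0–2 s: v starts -1 m/s; Δx = -1·2 + ½·-2·2² = -6 m; v ends -5 m/s.
2–4 s: v starts -5 m/s; Δx = -5·2 + ½·10·2² = 10 m; v ends 15 m/s.
4–9 s: v starts 15 m/s; Δx = 15·5 + ½·9·5² = 187.5 m; v ends 60 m/s.
9–15 s: v starts 60 m/s; Δx = 60·6 + ½·-3·6² = 306 m; v ends 42 m/s.
x(15) = 10 + Σ Δx = 507.5 m.

507.5 m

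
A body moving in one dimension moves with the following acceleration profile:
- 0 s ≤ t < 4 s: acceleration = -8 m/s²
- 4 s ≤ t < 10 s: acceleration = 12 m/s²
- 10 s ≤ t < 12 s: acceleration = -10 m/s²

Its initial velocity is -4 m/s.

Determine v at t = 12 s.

16 m/s

Δv equals the area under the a-t graph; then v = v₀ + Δv.
0–4 s: -8 × 4 = -32 m/s
4–10 s: 12 × 6 = 72 m/s
10–12 s: -10 × 2 = -20 m/s
Δv = 20 m/s, so v(12) = -4 + (20) = 16 m/s.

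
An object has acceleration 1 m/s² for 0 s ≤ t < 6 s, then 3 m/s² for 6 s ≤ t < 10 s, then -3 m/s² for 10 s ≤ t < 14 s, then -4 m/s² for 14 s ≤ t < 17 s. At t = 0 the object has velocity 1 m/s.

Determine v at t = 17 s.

Δv equals the area under the a-t graph; then v = v₀ + Δv.
0–6 s: 1 × 6 = 6 m/s
6–10 s: 3 × 4 = 12 m/s
10–14 s: -3 × 4 = -12 m/s
14–17 s: -4 × 3 = -12 m/s
Δv = -6 m/s, so v(17) = 1 + (-6) = -5 m/s.

-5 m/s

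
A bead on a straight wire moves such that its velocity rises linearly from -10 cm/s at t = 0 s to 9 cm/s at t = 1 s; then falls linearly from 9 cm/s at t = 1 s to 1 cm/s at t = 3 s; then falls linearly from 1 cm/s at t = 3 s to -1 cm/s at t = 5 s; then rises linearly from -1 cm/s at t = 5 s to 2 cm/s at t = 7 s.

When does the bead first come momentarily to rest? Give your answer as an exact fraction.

t = 10/19 s

v changes sign on 0–1 s (from -10 to 9); the graph is linear there, so v = 0 at t = 0 + (10)·(1 − 0)/(9 − -10) = 10/19 s.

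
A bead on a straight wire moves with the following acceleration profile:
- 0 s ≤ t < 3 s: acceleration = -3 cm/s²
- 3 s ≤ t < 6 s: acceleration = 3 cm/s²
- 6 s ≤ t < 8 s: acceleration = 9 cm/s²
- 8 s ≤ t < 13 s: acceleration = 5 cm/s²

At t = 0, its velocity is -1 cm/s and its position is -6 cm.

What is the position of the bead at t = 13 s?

124.5 cm

On each constant-a segment, Δv = aΔt and Δx = v₀Δt + ½aΔt²; chain segment to segment.
0–3 s: v starts -1 cm/s; Δx = -1·3 + ½·-3·3² = -16.5 cm; v ends -10 cm/s.
3–6 s: v starts -10 cm/s; Δx = -10·3 + ½·3·3² = -16.5 cm; v ends -1 cm/s.
6–8 s: v starts -1 cm/s; Δx = -1·2 + ½·9·2² = 16 cm; v ends 17 cm/s.
8–13 s: v starts 17 cm/s; Δx = 17·5 + ½·5·5² = 147.5 cm; v ends 42 cm/s.
x(13) = -6 + Σ Δx = 124.5 cm.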